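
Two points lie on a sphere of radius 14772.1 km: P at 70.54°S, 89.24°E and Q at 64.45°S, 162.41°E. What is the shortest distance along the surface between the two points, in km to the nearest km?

6920 km

Let φ₁ = -1.2312 rad, φ₂ = -1.1249 rad, and Δλ = 1.2771 rad.
cos c = sin φ₁ sin φ₂ + cos φ₁ cos φ₂ cos Δλ = (-0.9429)(-0.9022) + (0.3331)(0.4313)(0.2895) = 0.89227,
so c = arccos(0.89227) = 0.46844 rad.
Distance = R·c = 14772.1 × 0.4684 ≈ 6920 km.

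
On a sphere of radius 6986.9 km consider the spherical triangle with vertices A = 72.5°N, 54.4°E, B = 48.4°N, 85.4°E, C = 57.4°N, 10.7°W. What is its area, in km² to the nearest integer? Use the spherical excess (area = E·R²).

Side lengths (central angles): a = 0.9373, b = 0.5122, c = 0.4858 rad; semiperimeter s = 0.9676.
By l'Huilier's theorem, tan(E/4) = √[tan(s/2) tan((s−a)/2) tan((s−b)/2) tan((s−c)/2)], giving spherical excess E = 0.0852 rad.
Area = E·R² = 0.0852 × (6986.9)² ≈ 4158940 km².

4158940 km²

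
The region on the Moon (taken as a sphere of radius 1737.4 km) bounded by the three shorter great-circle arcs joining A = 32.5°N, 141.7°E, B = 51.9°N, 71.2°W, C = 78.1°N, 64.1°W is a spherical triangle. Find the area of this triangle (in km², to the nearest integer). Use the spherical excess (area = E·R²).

602631 km²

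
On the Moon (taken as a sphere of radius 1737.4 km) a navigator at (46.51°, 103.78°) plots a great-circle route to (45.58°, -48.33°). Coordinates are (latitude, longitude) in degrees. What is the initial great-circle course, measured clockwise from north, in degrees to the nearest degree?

341°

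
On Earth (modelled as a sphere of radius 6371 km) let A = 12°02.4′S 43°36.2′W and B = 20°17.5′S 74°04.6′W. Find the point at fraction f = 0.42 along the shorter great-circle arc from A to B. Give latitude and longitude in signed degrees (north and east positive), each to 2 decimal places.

The central angle between A and B is δ = 0.5297 rad.
With f = 0.42, the slerp weights are sin((1−f)δ)/sin δ = 0.5985 and sin(fδ)/sin δ = 0.4367.
Weighted sum of the unit vectors: (0.5985)·(0.7082,-0.6745,-0.2086) + (0.4367)·(0.2573,-0.9020,-0.3468) = (0.5362, -0.7976, -0.2763).
Converting back: φ = atan2(z, √(x²+y²)) = -16.04°, λ = atan2(y, x) = -56.09°.

-16.04°, -56.09°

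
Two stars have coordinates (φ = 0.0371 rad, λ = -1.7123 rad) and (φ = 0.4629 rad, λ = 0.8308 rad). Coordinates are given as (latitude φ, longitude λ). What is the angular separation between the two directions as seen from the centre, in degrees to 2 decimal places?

136.23°

In radians: φ₁ = 0.0371, φ₂ = 0.4629, Δλ = 145.709° = 2.5431 rad.
cos c = sin φ₁ sin φ₂ + cos φ₁ cos φ₂ cos Δλ = (0.0371)(0.4465) + (0.9993)(0.8948)(-0.8262) = -0.72217,
so c = arccos(-0.72217) = 2.37773 rad.
So the angular separation is 136.23°.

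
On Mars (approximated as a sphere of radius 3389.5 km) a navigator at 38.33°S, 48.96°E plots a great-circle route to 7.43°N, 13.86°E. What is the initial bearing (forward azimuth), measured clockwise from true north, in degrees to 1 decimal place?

316.7°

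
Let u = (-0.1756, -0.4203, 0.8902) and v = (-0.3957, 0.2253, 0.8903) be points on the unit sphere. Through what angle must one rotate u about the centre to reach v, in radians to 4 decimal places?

u·v = 0.7673; |u| = 1.0000, |v| = 1.0000.
cos θ = (u·v)/(|u||v|) = 0.7674, so θ = 0.6961 rad.

0.6961 rad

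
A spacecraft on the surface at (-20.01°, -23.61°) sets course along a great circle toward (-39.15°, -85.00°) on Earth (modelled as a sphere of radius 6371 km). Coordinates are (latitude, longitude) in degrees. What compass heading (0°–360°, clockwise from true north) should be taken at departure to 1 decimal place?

235.6°

With φ₁ = -0.3492, φ₂ = -0.6833, Δλ = -1.0715 rad, the forward-azimuth formula gives
θ = atan2( sin Δλ cos φ₂ , cos φ₁ sin φ₂ − sin φ₁ cos φ₂ cos Δλ ) = atan2(-0.6808, -0.4662) = -124.40°.
Adding 360° brings this into [0°, 360°): 235.6°.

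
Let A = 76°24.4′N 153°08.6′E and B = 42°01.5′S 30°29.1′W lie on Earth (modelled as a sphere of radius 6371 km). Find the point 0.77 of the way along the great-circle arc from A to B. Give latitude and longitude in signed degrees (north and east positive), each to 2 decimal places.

-8.55°, -31.33°

Central angle δ = 2.5409 rad. Interpolating on the sphere with fraction f = 0.77:
P = [sin((1−f)δ)·A + sin(fδ)·B] / sin δ = 0.9761·A + 1.6393·B in Cartesian coordinates,
giving P = (0.8447, -0.5141, -0.1487), i.e. latitude -8.55°, longitude -31.33°.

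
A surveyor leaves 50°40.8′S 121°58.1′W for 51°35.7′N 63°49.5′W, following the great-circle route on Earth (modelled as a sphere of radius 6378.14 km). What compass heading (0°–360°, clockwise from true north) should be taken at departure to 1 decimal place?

Δλ = 58.143° = 1.0148 rad.
y = sin Δλ · cos φ₂ = (0.8494)(0.6212) = 0.5276
x = cos φ₁ sin φ₂ − sin φ₁ cos φ₂ cos Δλ = (0.6337)(0.7836) − (-0.7736)(0.6212)(0.5278) = 0.7502
θ = atan2(y, x) = 35.12°, so the bearing is 35.1°.

35.1°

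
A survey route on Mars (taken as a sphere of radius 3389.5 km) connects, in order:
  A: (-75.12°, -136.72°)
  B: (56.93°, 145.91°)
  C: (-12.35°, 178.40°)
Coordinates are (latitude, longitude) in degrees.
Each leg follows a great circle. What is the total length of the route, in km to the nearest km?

Leg A→B: central angle 2.4643 rad, distance 8352.7 km.
Leg B→C: central angle 1.2970 rad, distance 4396.2 km.
Total: 8352.7 + 4396.2 ≈ 12749 km.

12749 km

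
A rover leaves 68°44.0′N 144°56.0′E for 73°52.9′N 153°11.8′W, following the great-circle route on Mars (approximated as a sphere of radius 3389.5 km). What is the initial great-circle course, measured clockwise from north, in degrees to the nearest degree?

47°

With φ₁ = 1.1996, φ₂ = 1.2895, Δλ = 1.0798 rad, the forward-azimuth formula gives
θ = atan2( sin Δλ cos φ₂ , cos φ₁ sin φ₂ − sin φ₁ cos φ₂ cos Δλ ) = atan2(0.2448, 0.2265) = 47.23°.
So the initial bearing is 47°.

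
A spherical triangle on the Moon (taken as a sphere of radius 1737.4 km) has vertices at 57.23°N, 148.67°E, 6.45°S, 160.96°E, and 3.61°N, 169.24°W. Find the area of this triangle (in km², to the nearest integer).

Side lengths (central angles): a = 0.5482, b = 1.0998, c = 1.1251 rad; semiperimeter s = 1.3865.
By l'Huilier's theorem, tan(E/4) = √[tan(s/2) tan((s−a)/2) tan((s−b)/2) tan((s−c)/2)], giving spherical excess E = 0.3345 rad.
Area = E·R² = 0.3345 × (1737.4)² ≈ 1009677 km².

1009677 km²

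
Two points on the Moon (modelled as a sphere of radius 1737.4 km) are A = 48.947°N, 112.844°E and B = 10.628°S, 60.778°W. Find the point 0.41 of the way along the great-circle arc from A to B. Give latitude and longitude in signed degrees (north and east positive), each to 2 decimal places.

Central angle δ = 2.4664 rad. Interpolating on the sphere with fraction f = 0.41:
P = [sin((1−f)δ)·A + sin(fδ)·B] / sin δ = 1.5892·A + 1.3558·B in Cartesian coordinates,
giving P = (0.2454, -0.2012, 0.9483), i.e. latitude 71.50°, longitude -39.34°.

71.50°, -39.34°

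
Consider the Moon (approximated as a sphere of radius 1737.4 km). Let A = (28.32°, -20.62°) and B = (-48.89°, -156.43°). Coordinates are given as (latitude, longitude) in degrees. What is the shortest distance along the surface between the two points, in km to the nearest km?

4263 km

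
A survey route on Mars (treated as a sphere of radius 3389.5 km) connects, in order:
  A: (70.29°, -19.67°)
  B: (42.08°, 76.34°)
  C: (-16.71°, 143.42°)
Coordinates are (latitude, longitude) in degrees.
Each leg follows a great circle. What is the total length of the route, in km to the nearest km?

8162 km

Leg A→B: central angle 0.9214 rad, distance 3123.1 km.
Leg B→C: central angle 1.4865 rad, distance 5038.6 km.
Total: 3123.1 + 5038.6 ≈ 8162 km.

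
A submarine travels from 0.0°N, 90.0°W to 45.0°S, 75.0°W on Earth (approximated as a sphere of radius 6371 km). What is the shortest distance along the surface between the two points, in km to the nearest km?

5217 km

With latitudes φ₁ = 0.000°, φ₂ = -45.000° and longitude difference Δλ = 15.000°:
cos c = sin φ₁ sin φ₂ + cos φ₁ cos φ₂ cos Δλ = (0.0000)(-0.7071) + (1.0000)(0.7071)(0.9659) = 0.68301,
so c = arccos(0.68301) = 0.81892 rad.
Distance = R·c = 6371 × 0.8189 ≈ 5217 km.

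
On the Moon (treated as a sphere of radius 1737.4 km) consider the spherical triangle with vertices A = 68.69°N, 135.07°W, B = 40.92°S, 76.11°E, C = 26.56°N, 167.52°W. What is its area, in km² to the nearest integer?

Side lengths (central angles): a = 2.2057, b = 0.8081, c = 2.5777 rad; semiperimeter s = 2.7957.
By l'Huilier's theorem, tan(E/4) = √[tan(s/2) tan((s−a)/2) tan((s−b)/2) tan((s−c)/2)], giving spherical excess E = 1.9833 rad.
Area = E·R² = 1.9833 × (1737.4)² ≈ 5986824 km².

5986824 km²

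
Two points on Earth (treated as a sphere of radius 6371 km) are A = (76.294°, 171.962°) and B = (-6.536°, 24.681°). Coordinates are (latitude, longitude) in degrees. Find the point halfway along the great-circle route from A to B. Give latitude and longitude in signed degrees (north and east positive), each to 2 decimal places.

46.84°, 33.84°

Central angle δ = 1.8846 rad. Interpolating on the sphere with fraction f = 0.5:
P = [sin((1−f)δ)·A + sin(fδ)·B] / sin δ = 0.8504·A + 0.8504·B in Cartesian coordinates,
giving P = (0.5682, 0.3810, 0.7294), i.e. latitude 46.84°, longitude 33.84°.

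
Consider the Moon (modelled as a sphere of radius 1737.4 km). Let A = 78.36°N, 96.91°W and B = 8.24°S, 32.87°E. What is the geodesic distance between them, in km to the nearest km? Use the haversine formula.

3201 km

In radians: φ₁ = 1.3676, φ₂ = -0.1438, Δλ = 129.780° = 2.2651 rad.
Haversine: a = sin²(Δφ/2) + cos φ₁ cos φ₂ sin²(Δλ/2) = 0.4703 + (0.2018)(0.9897)(0.8199) = 0.63407.
Central angle c = 2·arcsin(√a) = 1.84225 rad.
Distance = R·c = 1737.4 × 1.8423 ≈ 3201 km.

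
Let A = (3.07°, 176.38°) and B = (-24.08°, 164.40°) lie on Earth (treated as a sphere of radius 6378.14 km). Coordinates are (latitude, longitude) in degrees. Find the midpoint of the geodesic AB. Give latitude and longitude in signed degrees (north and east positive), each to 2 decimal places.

-10.56°, 170.66°

The central angle between A and B is δ = 0.5157 rad.
With f = 0.5, the slerp weights are sin((1−f)δ)/sin δ = 0.5171 and sin(fδ)/sin δ = 0.5171.
Weighted sum of the unit vectors: (0.5171)·(-0.9966,0.0630,0.0536) + (0.5171)·(-0.8793,0.2455,-0.4080) = (-0.9700, 0.1596, -0.1833).
Converting back: φ = atan2(z, √(x²+y²)) = -10.56°, λ = atan2(y, x) = 170.66°.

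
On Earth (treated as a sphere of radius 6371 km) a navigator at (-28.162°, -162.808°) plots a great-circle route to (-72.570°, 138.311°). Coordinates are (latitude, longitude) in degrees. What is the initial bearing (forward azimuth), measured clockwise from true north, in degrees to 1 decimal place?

Δλ = -58.881° = -1.0277 rad.
y = sin Δλ · cos φ₂ = (-0.8561)(0.2995) = -0.2564
x = cos φ₁ sin φ₂ − sin φ₁ cos φ₂ cos Δλ = (0.8816)(-0.9541) − (-0.4720)(0.2995)(0.5168) = -0.7681
θ = atan2(y, x) = -161.54°; adding 360° gives 198.5°.

198.5°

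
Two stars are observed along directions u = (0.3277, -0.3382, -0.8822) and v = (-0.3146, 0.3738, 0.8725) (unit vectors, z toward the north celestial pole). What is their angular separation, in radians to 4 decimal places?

u·v = -0.9992; |u| = 1.0000, |v| = 1.0000.
cos θ = (u·v)/(|u||v|) = -0.9992, so θ = 3.1024 rad.

3.1024 rad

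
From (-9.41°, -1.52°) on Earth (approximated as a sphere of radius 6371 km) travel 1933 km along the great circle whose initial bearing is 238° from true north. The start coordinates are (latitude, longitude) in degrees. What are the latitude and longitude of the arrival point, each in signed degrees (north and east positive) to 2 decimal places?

Angular distance δ = d/R = 1933/6371 = 0.30341 rad; initial bearing θ = 4.1539 rad.
sin φ₂ = sin φ₁ cos δ + cos φ₁ sin δ cos θ = (-0.1635)(0.9543) + (0.9865)(0.2988)(-0.5299) = -0.3122, so φ₂ = -18.19°.
Δλ = atan2(sin θ sin δ cos φ₁, cos δ − sin φ₁ sin φ₂) = atan2(-0.2500, 0.9033) = -15.468°.
λ₂ = -1.520° − 15.468° = -16.99°.

-18.19°, -16.99°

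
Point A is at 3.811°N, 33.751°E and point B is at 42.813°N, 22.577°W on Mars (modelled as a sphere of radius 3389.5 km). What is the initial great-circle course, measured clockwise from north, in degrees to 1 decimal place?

316.8°

Δλ = -56.328° = -0.9831 rad.
y = sin Δλ · cos φ₂ = (-0.8322)(0.7336) = -0.6105
x = cos φ₁ sin φ₂ − sin φ₁ cos φ₂ cos Δλ = (0.9978)(0.6796) − (0.0665)(0.7336)(0.5544) = 0.6511
θ = atan2(y, x) = -43.16°; adding 360° gives 316.8°.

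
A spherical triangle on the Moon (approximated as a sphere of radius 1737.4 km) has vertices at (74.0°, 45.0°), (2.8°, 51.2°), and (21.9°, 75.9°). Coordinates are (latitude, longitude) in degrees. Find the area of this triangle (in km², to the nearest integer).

Side lengths (central angles): a = 0.5352, b = 0.9545, c = 1.2444 rad; semiperimeter s = 1.3671.
By l'Huilier's theorem, tan(E/4) = √[tan(s/2) tan((s−a)/2) tan((s−b)/2) tan((s−c)/2)], giving spherical excess E = 0.2716 rad.
Area = E·R² = 0.2716 × (1737.4)² ≈ 819748 km².

819748 km²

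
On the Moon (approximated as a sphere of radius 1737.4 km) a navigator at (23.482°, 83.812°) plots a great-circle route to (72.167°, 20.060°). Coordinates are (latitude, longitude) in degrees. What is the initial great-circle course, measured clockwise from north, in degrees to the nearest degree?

341°

Δλ = -63.752° = -1.1127 rad.
y = sin Δλ · cos φ₂ = (-0.8969)(0.3062) = -0.2747
x = cos φ₁ sin φ₂ − sin φ₁ cos φ₂ cos Δλ = (0.9172)(0.9520) − (0.3985)(0.3062)(0.4423) = 0.8192
θ = atan2(y, x) = -18.54°; adding 360° gives 341°.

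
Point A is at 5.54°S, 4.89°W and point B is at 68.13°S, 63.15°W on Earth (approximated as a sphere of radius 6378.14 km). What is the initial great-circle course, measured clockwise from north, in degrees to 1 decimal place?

199.3°

With φ₁ = -0.0967, φ₂ = -1.1891, Δλ = -1.0168 rad, the forward-azimuth formula gives
θ = atan2( sin Δλ cos φ₂ , cos φ₁ sin φ₂ − sin φ₁ cos φ₂ cos Δλ ) = atan2(-0.3168, -0.9048) = -160.70°.
Adding 360° brings this into [0°, 360°): 199.3°.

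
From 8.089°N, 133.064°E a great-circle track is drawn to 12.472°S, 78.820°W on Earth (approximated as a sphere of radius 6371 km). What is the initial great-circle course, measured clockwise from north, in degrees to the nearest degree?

Δλ = 148.116° = 2.5851 rad.
y = sin Δλ · cos φ₂ = (0.5282)(0.9764) = 0.5157
x = cos φ₁ sin φ₂ − sin φ₁ cos φ₂ cos Δλ = (0.9901)(-0.2160) − (0.1407)(0.9764)(-0.8491) = -0.0972
θ = atan2(y, x) = 100.67°, so the bearing is 101°.

101°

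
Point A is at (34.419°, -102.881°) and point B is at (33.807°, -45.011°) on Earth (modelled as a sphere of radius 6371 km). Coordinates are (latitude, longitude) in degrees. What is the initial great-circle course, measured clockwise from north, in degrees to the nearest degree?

73°

With φ₁ = 0.6007, φ₂ = 0.5900, Δλ = 1.0100 rad, the forward-azimuth formula gives
θ = atan2( sin Δλ cos φ₂ , cos φ₁ sin φ₂ − sin φ₁ cos φ₂ cos Δλ ) = atan2(0.7037, 0.2092) = 73.44°.
So the initial bearing is 73°.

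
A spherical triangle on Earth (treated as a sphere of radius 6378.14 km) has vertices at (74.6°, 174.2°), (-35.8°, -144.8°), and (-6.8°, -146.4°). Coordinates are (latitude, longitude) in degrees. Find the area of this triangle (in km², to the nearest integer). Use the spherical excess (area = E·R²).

3096431 km²

Side lengths (central angles): a = 0.5068, b = 1.4811, c = 1.9838 rad; semiperimeter s = 1.9859.
By l'Huilier's theorem, tan(E/4) = √[tan(s/2) tan((s−a)/2) tan((s−b)/2) tan((s−c)/2)], giving spherical excess E = 0.0761 rad.
Area = E·R² = 0.0761 × (6378.14)² ≈ 3096431 km².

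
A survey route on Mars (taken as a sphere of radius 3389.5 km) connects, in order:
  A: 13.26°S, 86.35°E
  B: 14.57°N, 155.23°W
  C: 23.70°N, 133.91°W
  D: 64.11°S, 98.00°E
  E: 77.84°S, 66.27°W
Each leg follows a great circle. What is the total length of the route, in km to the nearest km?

18201 km

Leg A→B: central angle 2.1014 rad, distance 7122.7 km.
Leg B→C: central angle 0.3853 rad, distance 1306.0 km.
Leg C→D: central angle 2.2247 rad, distance 7540.5 km.
Leg D→E: central angle 0.6585 rad, distance 2231.9 km.
Total: 7122.7 + 1306.0 + 7540.5 + 2231.9 ≈ 18201 km.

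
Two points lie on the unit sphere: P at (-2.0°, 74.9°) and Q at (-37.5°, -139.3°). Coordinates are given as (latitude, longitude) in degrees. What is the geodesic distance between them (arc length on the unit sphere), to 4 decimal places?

2.2582

In radians: φ₁ = -0.0349, φ₂ = -0.6545, Δλ = 145.800° = 2.5447 rad.
cos c = sin φ₁ sin φ₂ + cos φ₁ cos φ₂ cos Δλ = (-0.0349)(-0.6088) + (0.9994)(0.7934)(-0.8271) = -0.63452,
so c = arccos(-0.63452) = 2.25819 rad.
On the unit sphere the arc length equals the central angle: 2.2582.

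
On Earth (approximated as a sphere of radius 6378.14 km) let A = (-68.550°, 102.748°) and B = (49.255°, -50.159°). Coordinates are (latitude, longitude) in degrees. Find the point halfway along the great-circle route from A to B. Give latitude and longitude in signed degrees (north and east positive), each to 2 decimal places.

The central angle between A and B is δ = 2.7329 rad.
With f = 0.5, the slerp weights are sin((1−f)δ)/sin δ = 2.4639 and sin(fδ)/sin δ = 2.4639.
Weighted sum of the unit vectors: (2.4639)·(-0.0807,0.3567,-0.9307) + (2.4639)·(0.4182,-0.5012,0.7576) = (0.8315, -0.3560, -0.4265).
Converting back: φ = atan2(z, √(x²+y²)) = -25.25°, λ = atan2(y, x) = -23.18°.

-25.25°, -23.18°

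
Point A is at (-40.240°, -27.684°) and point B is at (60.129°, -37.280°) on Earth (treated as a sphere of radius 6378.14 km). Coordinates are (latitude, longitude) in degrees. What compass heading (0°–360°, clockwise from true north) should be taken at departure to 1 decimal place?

Δλ = -9.596° = -0.1675 rad.
y = sin Δλ · cos φ₂ = (-0.1667)(0.4980) = -0.0830
x = cos φ₁ sin φ₂ − sin φ₁ cos φ₂ cos Δλ = (0.7633)(0.8671) − (-0.6460)(0.4980)(0.9860) = 0.9792
θ = atan2(y, x) = -4.85°; adding 360° gives 355.2°.

355.2°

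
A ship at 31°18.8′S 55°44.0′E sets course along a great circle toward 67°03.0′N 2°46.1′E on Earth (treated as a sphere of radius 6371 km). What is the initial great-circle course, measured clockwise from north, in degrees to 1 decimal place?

Δλ = -52.965° = -0.9244 rad.
y = sin Δλ · cos φ₂ = (-0.7983)(0.3899) = -0.3113
x = cos φ₁ sin φ₂ − sin φ₁ cos φ₂ cos Δλ = (0.8543)(0.9208) − (-0.5197)(0.3899)(0.6023) = 0.9088
θ = atan2(y, x) = -18.91°; adding 360° gives 341.1°.

341.1°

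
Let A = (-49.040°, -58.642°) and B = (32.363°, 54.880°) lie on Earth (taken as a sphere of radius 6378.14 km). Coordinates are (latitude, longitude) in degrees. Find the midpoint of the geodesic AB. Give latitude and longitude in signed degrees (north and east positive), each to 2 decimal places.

The central angle between A and B is δ = 2.2462 rad.
With f = 0.5, the slerp weights are sin((1−f)δ)/sin δ = 1.1550 and sin(fδ)/sin δ = 1.1550.
Weighted sum of the unit vectors: (1.1550)·(0.3411,-0.5598,-0.7552) + (1.1550)·(0.4859,0.6909,0.5353) = (0.9553, 0.1514, -0.2540).
Converting back: φ = atan2(z, √(x²+y²)) = -14.71°, λ = atan2(y, x) = 9.01°.

-14.71°, 9.01°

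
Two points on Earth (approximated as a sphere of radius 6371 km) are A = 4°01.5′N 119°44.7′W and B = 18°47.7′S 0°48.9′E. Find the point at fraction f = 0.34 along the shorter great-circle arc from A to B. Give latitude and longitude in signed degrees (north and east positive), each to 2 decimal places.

Central angle δ = 2.0976 rad. Interpolating on the sphere with fraction f = 0.34:
P = [sin((1−f)δ)·A + sin(fδ)·B] / sin δ = 1.1368·A + 0.7568·B in Cartesian coordinates,
giving P = (0.1538, -0.9744, -0.1640), i.e. latitude -9.44°, longitude -81.03°.

-9.44°, -81.03°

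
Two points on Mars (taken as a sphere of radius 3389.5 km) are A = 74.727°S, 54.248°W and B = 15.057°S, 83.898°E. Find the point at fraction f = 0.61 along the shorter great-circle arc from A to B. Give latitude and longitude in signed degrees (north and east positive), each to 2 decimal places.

-48.07°, 75.48°

The central angle between A and B is δ = 1.5096 rad.
With f = 0.61, the slerp weights are sin((1−f)δ)/sin δ = 0.5564 and sin(fδ)/sin δ = 0.7976.
Weighted sum of the unit vectors: (0.5564)·(0.1539,-0.2138,-0.9647) + (0.7976)·(0.1026,0.9602,-0.2598) = (0.1675, 0.6469, -0.7439).
Converting back: φ = atan2(z, √(x²+y²)) = -48.07°, λ = atan2(y, x) = 75.48°.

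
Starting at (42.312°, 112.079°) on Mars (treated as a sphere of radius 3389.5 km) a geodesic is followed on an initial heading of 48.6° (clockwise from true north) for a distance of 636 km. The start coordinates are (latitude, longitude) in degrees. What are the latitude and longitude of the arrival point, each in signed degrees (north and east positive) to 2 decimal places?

Angular distance δ = d/R = 636/3389.5 = 0.18764 rad; initial bearing θ = 0.8482 rad.
sin φ₂ = sin φ₁ cos δ + cos φ₁ sin δ cos θ = (0.6732)(0.9824) + (0.7395)(0.1865)(0.6613) = 0.7526, so φ₂ = 48.81°.
Δλ = atan2(sin θ sin δ cos φ₁, cos δ − sin φ₁ sin φ₂) = atan2(0.1035, 0.4758) = 12.268°.
λ₂ = 112.079° + 12.268° = 124.35°.

48.81°, 124.35°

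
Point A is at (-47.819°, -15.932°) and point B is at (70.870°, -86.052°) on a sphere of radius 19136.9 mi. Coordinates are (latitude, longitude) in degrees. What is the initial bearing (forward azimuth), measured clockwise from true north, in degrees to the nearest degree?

337°

With φ₁ = -0.8346, φ₂ = 1.2369, Δλ = -1.2238 rad, the forward-azimuth formula gives
θ = atan2( sin Δλ cos φ₂ , cos φ₁ sin φ₂ − sin φ₁ cos φ₂ cos Δλ ) = atan2(-0.3082, 0.7170) = -23.26°.
Adding 360° brings this into [0°, 360°): 337°.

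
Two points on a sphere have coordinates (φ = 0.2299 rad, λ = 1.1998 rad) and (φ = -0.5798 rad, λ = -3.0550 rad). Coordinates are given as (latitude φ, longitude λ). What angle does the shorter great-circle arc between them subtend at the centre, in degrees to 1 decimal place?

119.0°

With latitudes φ₁ = 13.172°, φ₂ = -33.220° and longitude difference Δλ = 116.218°:
cos c = sin φ₁ sin φ₂ + cos φ₁ cos φ₂ cos Δλ = (0.2279)(-0.5479) + (0.9737)(0.8366)(-0.4418) = -0.48471,
so c = arccos(-0.48471) = 2.07683 rad.
So the angular separation is 119.0°.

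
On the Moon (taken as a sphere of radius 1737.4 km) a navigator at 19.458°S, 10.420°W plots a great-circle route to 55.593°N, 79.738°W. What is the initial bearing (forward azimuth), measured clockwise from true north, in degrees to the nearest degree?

328°

With φ₁ = -0.3396, φ₂ = 0.9703, Δλ = -1.2098 rad, the forward-azimuth formula gives
θ = atan2( sin Δλ cos φ₂ , cos φ₁ sin φ₂ − sin φ₁ cos φ₂ cos Δλ ) = atan2(-0.5287, 0.8444) = -32.05°.
Adding 360° brings this into [0°, 360°): 328°.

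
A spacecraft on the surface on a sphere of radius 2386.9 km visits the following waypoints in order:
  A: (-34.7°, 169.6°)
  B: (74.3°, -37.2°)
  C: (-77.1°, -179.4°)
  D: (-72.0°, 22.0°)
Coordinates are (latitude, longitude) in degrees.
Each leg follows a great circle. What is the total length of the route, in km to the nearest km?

Leg A→B: central angle 2.4138 rad, distance 5761.4 km.
Leg B→C: central angle 2.9748 rad, distance 7100.6 km.
Leg C→D: central angle 0.5300 rad, distance 1265.0 km.
Total: 5761.4 + 7100.6 + 1265.0 ≈ 14127 km.

14127 km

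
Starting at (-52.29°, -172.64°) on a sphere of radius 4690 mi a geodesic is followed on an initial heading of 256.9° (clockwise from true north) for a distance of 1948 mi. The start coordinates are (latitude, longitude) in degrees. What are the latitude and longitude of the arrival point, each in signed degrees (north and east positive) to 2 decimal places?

Angular distance δ = d/R = 1948/4690 = 0.41535 rad; initial bearing θ = 4.4838 rad.
sin φ₂ = sin φ₁ cos δ + cos φ₁ sin δ cos θ = (-0.7911)(0.9150) + (0.6117)(0.4035)(-0.2267) = -0.7798, so φ₂ = -51.24°.
Δλ = atan2(sin θ sin δ cos φ₁, cos δ − sin φ₁ sin φ₂) = atan2(-0.2404, 0.2981) = -38.886°.
λ₂ = -172.640° − 38.886° = -211.53° → 148.47° after wrapping to (−180°, 180°].

-51.24°, 148.47°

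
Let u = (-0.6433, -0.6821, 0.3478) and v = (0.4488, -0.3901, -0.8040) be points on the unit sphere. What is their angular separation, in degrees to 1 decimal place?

u·v = -0.3023; |u| = 1.0000, |v| = 1.0000.
cos θ = (u·v)/(|u||v|) = -0.3022, so θ = 107.6°.

107.6°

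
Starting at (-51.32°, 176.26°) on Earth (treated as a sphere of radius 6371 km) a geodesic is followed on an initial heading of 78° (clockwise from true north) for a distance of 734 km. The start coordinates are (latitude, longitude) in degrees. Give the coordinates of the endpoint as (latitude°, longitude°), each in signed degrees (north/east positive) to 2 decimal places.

-49.51°, -173.77°

Angular distance δ = d/R = 734/6371 = 0.11521 rad; initial bearing θ = 1.3614 rad.
sin φ₂ = sin φ₁ cos δ + cos φ₁ sin δ cos θ = (-0.7806)(0.9934) + (0.6250)(0.1150)(0.2079) = -0.7605, so φ₂ = -49.51°.
Δλ = atan2(sin θ sin δ cos φ₁, cos δ − sin φ₁ sin φ₂) = atan2(0.0703, 0.3997) = 9.973°.
λ₂ = 176.260° + 9.973° = 186.23° → -173.77° after wrapping to (−180°, 180°].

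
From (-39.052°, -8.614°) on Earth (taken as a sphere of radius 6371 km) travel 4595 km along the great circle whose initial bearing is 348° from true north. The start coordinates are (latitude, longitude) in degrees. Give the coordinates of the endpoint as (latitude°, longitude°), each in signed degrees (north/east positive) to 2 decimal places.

1.63°, -16.51°

Angular distance δ = d/R = 4595/6371 = 0.72124 rad; initial bearing θ = 6.0737 rad.
sin φ₂ = sin φ₁ cos δ + cos φ₁ sin δ cos θ = (-0.6300)(0.7510) + (0.7766)(0.6603)(0.9781) = 0.0284, so φ₂ = 1.63°.
Δλ = atan2(sin θ sin δ cos φ₁, cos δ − sin φ₁ sin φ₂) = atan2(-0.1066, 0.7689) = -7.894°.
λ₂ = -8.614° − 7.894° = -16.51°.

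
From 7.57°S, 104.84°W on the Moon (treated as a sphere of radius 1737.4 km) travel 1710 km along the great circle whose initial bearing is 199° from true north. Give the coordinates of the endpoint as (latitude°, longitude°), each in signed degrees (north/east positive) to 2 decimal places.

-58.60°, -136.20°

Angular distance δ = d/R = 1710/1737.4 = 0.98423 rad; initial bearing θ = 3.4732 rad.
sin φ₂ = sin φ₁ cos δ + cos φ₁ sin δ cos θ = (-0.1317)(0.5535) + (0.9913)(0.8328)(-0.9455) = -0.8535, so φ₂ = -58.60°.
Δλ = atan2(sin θ sin δ cos φ₁, cos δ − sin φ₁ sin φ₂) = atan2(-0.2688, 0.4411) = -31.358°.
λ₂ = -104.840° − 31.358° = -136.20°.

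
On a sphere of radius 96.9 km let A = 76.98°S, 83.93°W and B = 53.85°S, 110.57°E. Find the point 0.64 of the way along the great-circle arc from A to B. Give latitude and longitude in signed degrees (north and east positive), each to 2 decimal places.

-71.35°, 114.63°

Central angle δ = 0.8526 rad. Interpolating on the sphere with fraction f = 0.64:
P = [sin((1−f)δ)·A + sin(fδ)·B] / sin δ = 0.4012·A + 0.6892·B in Cartesian coordinates,
giving P = (-0.1333, 0.2908, -0.9475), i.e. latitude -71.35°, longitude 114.63°.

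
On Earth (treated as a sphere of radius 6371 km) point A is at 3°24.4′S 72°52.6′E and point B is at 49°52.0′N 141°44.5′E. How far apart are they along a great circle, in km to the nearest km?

8812 km

Let φ₁ = -0.0595 rad, φ₂ = 0.8703 rad, and Δλ = 1.2019 rad.
cos c = sin φ₁ sin φ₂ + cos φ₁ cos φ₂ cos Δλ = (-0.0594)(0.7645) + (0.9982)(0.6446)(0.3606) = 0.18657,
so c = arccos(0.18657) = 1.38313 rad.
Distance = R·c = 6371 × 1.3831 ≈ 8812 km.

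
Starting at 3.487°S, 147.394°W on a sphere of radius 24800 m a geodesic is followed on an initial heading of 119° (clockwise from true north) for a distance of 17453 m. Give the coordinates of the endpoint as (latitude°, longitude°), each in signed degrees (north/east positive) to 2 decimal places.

-21.07°, -110.06°

Angular distance δ = d/R = 17453/24800 = 0.70375 rad; initial bearing θ = 2.0769 rad.
sin φ₂ = sin φ₁ cos δ + cos φ₁ sin δ cos θ = (-0.0608)(0.7624) + (0.9981)(0.6471)(-0.4848) = -0.3595, so φ₂ = -21.07°.
Δλ = atan2(sin θ sin δ cos φ₁, cos δ − sin φ₁ sin φ₂) = atan2(0.5649, 0.7406) = 37.337°.
λ₂ = -147.394° + 37.337° = -110.06°.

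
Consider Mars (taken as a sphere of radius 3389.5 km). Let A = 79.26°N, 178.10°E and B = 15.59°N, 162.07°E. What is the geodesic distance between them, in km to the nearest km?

Let φ₁ = 1.3833 rad, φ₂ = 0.2721 rad, and Δλ = -0.2798 rad.
cos c = sin φ₁ sin φ₂ + cos φ₁ cos φ₂ cos Δλ = (0.9825)(0.2688) + (0.1864)(0.9632)(0.9611) = 0.43656,
so c = arccos(0.43656) = 1.11902 rad.
Distance = R·c = 3389.5 × 1.1190 ≈ 3793 km.

3793 km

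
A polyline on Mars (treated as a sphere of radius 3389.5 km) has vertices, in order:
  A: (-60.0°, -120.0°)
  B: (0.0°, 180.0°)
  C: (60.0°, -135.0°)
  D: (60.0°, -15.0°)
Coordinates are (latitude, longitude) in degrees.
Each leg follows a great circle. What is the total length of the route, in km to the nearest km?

Leg A→B: central angle 1.3181 rad, distance 4467.8 km.
Leg B→C: central angle 1.2094 rad, distance 4099.4 km.
Leg C→D: central angle 0.8957 rad, distance 3035.9 km.
Total: 4467.8 + 4099.4 + 3035.9 ≈ 11603 km.

11603 km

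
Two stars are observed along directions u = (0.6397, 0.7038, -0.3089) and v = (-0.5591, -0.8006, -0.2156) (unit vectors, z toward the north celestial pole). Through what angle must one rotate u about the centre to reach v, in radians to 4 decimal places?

2.5954 rad

u·v = -0.8545; |u| = 1.0000, |v| = 1.0000.
cos θ = (u·v)/(|u||v|) = -0.8545, so θ = 2.5954 rad.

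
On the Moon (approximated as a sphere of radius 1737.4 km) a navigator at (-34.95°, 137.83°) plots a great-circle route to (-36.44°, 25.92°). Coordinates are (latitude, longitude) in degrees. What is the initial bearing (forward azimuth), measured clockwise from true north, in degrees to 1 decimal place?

With φ₁ = -0.6100, φ₂ = -0.6360, Δλ = -1.9532 rad, the forward-azimuth formula gives
θ = atan2( sin Δλ cos φ₂ , cos φ₁ sin φ₂ − sin φ₁ cos φ₂ cos Δλ ) = atan2(-0.7464, -0.6588) = -131.43°.
Adding 360° brings this into [0°, 360°): 228.6°.

228.6°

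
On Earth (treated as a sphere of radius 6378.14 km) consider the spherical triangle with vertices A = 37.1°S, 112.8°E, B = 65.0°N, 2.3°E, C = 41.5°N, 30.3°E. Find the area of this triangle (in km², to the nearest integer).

Side lengths (central angles): a = 0.4949, b = 1.8983, c = 2.2979 rad; semiperimeter s = 2.3456.
By l'Huilier's theorem, tan(E/4) = √[tan(s/2) tan((s−a)/2) tan((s−b)/2) tan((s−c)/2)], giving spherical excess E = 0.5204 rad.
Area = E·R² = 0.5204 × (6378.14)² ≈ 21171856 km².

21171856 km²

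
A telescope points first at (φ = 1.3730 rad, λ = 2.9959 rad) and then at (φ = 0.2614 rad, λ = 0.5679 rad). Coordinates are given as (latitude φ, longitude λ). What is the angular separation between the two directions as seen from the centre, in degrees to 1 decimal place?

83.7°

Let φ₁ = 1.3730 rad, φ₂ = 0.2614 rad, and Δλ = -2.4280 rad.
cos c = sin φ₁ sin φ₂ + cos φ₁ cos φ₂ cos Δλ = (0.9805)(0.2584) + (0.1965)(0.9660)(-0.7560) = 0.10988,
so c = arccos(0.10988) = 1.46070 rad.
So the angular separation is 83.7°.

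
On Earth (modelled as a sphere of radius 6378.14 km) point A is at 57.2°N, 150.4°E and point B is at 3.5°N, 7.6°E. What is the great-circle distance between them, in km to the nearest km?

12501 km

Let φ₁ = 0.9983 rad, φ₂ = 0.0611 rad, and Δλ = -2.4923 rad.
Haversine: a = sin²(Δφ/2) + cos φ₁ cos φ₂ sin²(Δλ/2) = 0.2040 + (0.5417)(0.9981)(0.8983) = 0.68968.
Central angle c = 2·arcsin(√a) = 1.95991 rad.
Distance = R·c = 6378.14 × 1.9599 ≈ 12501 km.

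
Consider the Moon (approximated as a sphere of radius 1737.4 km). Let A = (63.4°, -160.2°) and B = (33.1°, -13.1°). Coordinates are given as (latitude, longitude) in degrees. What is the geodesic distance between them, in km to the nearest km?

In radians: φ₁ = 1.1065, φ₂ = 0.5777, Δλ = 147.100° = 2.5674 rad.
cos c = sin φ₁ sin φ₂ + cos φ₁ cos φ₂ cos Δλ = (0.8942)(0.5461) + (0.4478)(0.8377)(-0.8396) = 0.17336,
so c = arccos(0.17336) = 1.39655 rad.
Distance = R·c = 1737.4 × 1.3966 ≈ 2426 km.

2426 km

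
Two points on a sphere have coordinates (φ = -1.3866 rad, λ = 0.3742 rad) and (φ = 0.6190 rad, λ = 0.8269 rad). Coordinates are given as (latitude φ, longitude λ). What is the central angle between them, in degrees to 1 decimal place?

In radians: φ₁ = -1.3866, φ₂ = 0.6190, Δλ = 25.938° = 0.4527 rad.
cos c = sin φ₁ sin φ₂ + cos φ₁ cos φ₂ cos Δλ = (-0.9831)(0.5802) + (0.1832)(0.8145)(0.8993) = -0.43626,
so c = arccos(-0.43626) = 2.02223 rad.
So the angular separation is 115.9°.

115.9°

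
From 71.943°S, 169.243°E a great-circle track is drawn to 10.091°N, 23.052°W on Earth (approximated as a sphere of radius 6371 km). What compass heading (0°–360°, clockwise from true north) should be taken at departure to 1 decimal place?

166.3°

With φ₁ = -1.2556, φ₂ = 0.1761, Δλ = 2.9270 rad, the forward-azimuth formula gives
θ = atan2( sin Δλ cos φ₂ , cos φ₁ sin φ₂ − sin φ₁ cos φ₂ cos Δλ ) = atan2(0.2097, -0.8603) = 166.30°.
So the initial bearing is 166.3°.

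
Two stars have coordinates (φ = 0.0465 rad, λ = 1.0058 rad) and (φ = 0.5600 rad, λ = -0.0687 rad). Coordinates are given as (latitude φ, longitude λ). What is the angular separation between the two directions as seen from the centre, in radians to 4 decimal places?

1.1289 rad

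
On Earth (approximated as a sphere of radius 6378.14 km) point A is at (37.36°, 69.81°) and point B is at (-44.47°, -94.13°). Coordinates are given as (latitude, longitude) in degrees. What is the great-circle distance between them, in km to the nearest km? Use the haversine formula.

18476 km

Let φ₁ = 0.6521 rad, φ₂ = -0.7761 rad, and Δλ = -2.8613 rad.
Haversine: a = sin²(Δφ/2) + cos φ₁ cos φ₂ sin²(Δλ/2) = 0.4289 + (0.7948)(0.7136)(0.9805) = 0.98509.
Central angle c = 2·arcsin(√a) = 2.89674 rad.
Distance = R·c = 6378.14 × 2.8967 ≈ 18476 km.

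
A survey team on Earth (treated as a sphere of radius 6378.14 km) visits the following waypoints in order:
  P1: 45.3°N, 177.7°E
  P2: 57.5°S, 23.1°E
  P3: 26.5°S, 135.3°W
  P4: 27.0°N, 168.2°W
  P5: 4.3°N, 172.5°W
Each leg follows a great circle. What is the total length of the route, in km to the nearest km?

37792 km

Leg P1→P2: central angle 2.7960 rad, distance 17833.4 km.
Leg P2→P3: central angle 1.6416 rad, distance 10470.5 km.
Leg P3→P4: central angle 1.0850 rad, distance 6920.1 km.
Leg P4→P5: central angle 0.4026 rad, distance 2568.0 km.
Total: 17833.4 + 10470.5 + 6920.1 + 2568.0 ≈ 37792 km.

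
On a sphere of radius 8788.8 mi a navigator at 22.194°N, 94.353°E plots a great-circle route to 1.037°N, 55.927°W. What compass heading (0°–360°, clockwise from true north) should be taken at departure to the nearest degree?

305°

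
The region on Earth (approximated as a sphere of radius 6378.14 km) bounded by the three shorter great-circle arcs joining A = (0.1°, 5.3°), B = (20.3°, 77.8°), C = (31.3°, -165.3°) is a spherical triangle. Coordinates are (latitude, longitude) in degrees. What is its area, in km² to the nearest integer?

89947715 km²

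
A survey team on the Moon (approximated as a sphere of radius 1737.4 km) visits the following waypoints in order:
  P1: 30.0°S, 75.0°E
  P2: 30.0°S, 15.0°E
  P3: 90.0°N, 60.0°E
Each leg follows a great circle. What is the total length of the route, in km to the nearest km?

5195 km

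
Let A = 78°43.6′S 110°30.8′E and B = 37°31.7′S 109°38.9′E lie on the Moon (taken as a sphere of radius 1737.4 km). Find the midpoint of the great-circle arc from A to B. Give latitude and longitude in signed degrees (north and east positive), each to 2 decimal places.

-58.13°, 109.82°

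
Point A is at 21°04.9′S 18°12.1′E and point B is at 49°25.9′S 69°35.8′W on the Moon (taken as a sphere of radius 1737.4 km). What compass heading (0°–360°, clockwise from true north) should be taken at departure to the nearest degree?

With φ₁ = -0.3679, φ₂ = -0.8627, Δλ = -1.5324 rad, the forward-azimuth formula gives
θ = atan2( sin Δλ cos φ₂ , cos φ₁ sin φ₂ − sin φ₁ cos φ₂ cos Δλ ) = atan2(-0.6499, -0.6998) = -137.12°.
Adding 360° brings this into [0°, 360°): 223°.

223°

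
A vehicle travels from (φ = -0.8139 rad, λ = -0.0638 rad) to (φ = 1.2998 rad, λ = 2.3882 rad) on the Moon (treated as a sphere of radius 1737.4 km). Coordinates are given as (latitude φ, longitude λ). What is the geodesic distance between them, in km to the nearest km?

4469 km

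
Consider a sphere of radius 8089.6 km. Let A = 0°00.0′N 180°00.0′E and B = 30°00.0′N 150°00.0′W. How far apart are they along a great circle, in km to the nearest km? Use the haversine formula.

In radians: φ₁ = 0.0000, φ₂ = 0.5236, Δλ = 30.000° = 0.5236 rad.
Haversine: a = sin²(Δφ/2) + cos φ₁ cos φ₂ sin²(Δλ/2) = 0.0670 + (1.0000)(0.8660)(0.0670) = 0.12500.
Central angle c = 2·arcsin(√a) = 0.72273 rad.
Distance = R·c = 8089.6 × 0.7227 ≈ 5847 km.

5847 km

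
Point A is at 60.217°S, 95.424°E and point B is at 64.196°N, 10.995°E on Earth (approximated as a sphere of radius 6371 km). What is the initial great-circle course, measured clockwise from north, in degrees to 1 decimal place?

With φ₁ = -1.0510, φ₂ = 1.1204, Δλ = -1.4736 rad, the forward-azimuth formula gives
θ = atan2( sin Δλ cos φ₂ , cos φ₁ sin φ₂ − sin φ₁ cos φ₂ cos Δλ ) = atan2(-0.4332, 0.4839) = -41.84°.
Adding 360° brings this into [0°, 360°): 318.2°.

318.2°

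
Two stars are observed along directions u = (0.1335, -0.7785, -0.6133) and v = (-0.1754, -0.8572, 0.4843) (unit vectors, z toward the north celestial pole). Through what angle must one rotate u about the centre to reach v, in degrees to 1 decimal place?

u·v = 0.3469; |u| = 1.0000, |v| = 1.0001.
cos θ = (u·v)/(|u||v|) = 0.3469, so θ = 69.7°.

69.7°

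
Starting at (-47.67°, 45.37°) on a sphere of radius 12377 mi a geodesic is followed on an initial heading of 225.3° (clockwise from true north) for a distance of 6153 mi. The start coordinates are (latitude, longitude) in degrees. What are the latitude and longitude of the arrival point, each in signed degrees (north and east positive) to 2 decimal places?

-61.13°, 0.78°

Angular distance δ = d/R = 6153/12377 = 0.49713 rad; initial bearing θ = 3.9322 rad.
sin φ₂ = sin φ₁ cos δ + cos φ₁ sin δ cos θ = (-0.7393)(0.8790) + (0.6734)(0.4769)(-0.7034) = -0.8757, so φ₂ = -61.13°.
Δλ = atan2(sin θ sin δ cos φ₁, cos δ − sin φ₁ sin φ₂) = atan2(-0.2283, 0.2316) = -44.588°.
λ₂ = 45.370° − 44.588° = 0.78°.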